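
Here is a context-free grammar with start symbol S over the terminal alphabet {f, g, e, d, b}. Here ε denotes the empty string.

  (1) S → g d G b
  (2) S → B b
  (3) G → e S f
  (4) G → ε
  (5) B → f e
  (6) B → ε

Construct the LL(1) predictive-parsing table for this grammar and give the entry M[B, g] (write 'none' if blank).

FIRST(G): from G→e S f we get {e}; from G→ε we get {ε}. So FIRST(G) = {ε, e}.
FIRST(B): from B→f e we get {f}; from B→ε we get {ε}. So FIRST(B) = {ε, f}.
FIRST(S): from S→g d G b we get {g}; from S→B b we get {b, f}. So FIRST(S) = {b, f, g}.
FOLLOW(S) includes $ since S is the start symbol.
FOLLOW(B): in S→B b, B is followed by b with FIRST {b}. Thus FOLLOW(B) = {b}.
For B → f e: FIRST(f e) = {f}, so it goes in M[B, t] for t ∈ {f}.
For B → ε: FIRST(ε) = {ε}, so it goes in M[B, t] for t ∈ {}; since ε ∈ FIRST, also for every t ∈ FOLLOW(B) = {b}.
None of these place a production in M[B, g].

none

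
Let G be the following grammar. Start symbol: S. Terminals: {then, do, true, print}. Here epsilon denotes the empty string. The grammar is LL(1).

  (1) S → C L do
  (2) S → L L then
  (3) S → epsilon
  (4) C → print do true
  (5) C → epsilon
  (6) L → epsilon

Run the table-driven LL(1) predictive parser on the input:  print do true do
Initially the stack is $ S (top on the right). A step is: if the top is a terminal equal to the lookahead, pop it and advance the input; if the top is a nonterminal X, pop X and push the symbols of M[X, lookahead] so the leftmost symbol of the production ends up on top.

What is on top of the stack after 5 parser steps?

step 1: stack=$ S  input=print do true do $  — expand S → C L do
step 2: stack=$ do L C  input=print do true do $  — expand C → print do true
step 3: stack=$ do L true do print  input=print do true do $  — match print
step 4: stack=$ do L true do  input=do true do $  — match do
step 5: stack=$ do L true  input=true do $  — match true
Stack after step 5: $ do L (top = L).

L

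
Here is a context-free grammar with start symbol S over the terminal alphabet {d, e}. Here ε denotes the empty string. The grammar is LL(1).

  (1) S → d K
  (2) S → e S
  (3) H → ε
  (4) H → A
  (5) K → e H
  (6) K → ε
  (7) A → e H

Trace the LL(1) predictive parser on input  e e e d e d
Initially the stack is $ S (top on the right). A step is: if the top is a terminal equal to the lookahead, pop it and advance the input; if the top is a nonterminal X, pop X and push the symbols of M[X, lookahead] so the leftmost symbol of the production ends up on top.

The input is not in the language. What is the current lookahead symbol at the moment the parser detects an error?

      Stack  Input          Action
   1  $ S    e e e d e d $  expand S → e S
   2  $ S e  e e e d e d $  match e
   3  $ S    e e d e d $    expand S → e S
   4  $ S e  e e d e d $    match e
   5  $ S    e d e d $      expand S → e S
   6  $ S e  e d e d $      match e
   7  $ S    d e d $        expand S → d K
   8  $ K d  d e d $        match d
   9  $ K    e d $          expand K → e H
  10  $ H e  e d $          match e
  11  $ H    d $            error: M[H, d] is empty

d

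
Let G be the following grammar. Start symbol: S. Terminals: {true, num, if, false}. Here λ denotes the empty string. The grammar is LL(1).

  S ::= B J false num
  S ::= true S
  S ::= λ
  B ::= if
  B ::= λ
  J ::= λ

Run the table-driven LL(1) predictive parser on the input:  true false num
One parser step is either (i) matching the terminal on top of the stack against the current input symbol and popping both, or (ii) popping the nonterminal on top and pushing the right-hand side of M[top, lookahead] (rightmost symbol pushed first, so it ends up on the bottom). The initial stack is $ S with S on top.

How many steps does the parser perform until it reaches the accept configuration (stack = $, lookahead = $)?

     Stack            Input             Action
  1  $ S              true false num $  expand S ::= true S
  2  $ S true         true false num $  match true
  3  $ S              false num $       expand S ::= B J false num
  4  $ num false J B  false num $       expand B ::= λ
  5  $ num false J    false num $       expand J ::= λ
  6  $ num false      false num $       match false
  7  $ num            num $             match num
Accept reached after 7 steps.

7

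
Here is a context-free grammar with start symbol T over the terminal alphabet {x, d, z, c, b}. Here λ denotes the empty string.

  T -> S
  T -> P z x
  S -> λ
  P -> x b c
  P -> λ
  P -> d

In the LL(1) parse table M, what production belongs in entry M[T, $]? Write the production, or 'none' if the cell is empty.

FIRST(S): from S->λ we get {λ}. So FIRST(S) = {λ}.
FIRST(P): from P->x b c we get {x}; from P->λ we get {λ}; from P->d we get {d}. So FIRST(P) = {λ, d, x}.
FIRST(T): from T->S we get {λ}; from T->P z x we get {d, x, z}. So FIRST(T) = {λ, d, x, z}.
FOLLOW(T) includes $ since T is the start symbol.
FOLLOW(T): T appears on no right-hand side. Thus FOLLOW(T) = {$}.
For T -> S: FIRST(S) = {λ}, so it goes in M[T, t] for t ∈ {}; since λ ∈ FIRST, also for every t ∈ FOLLOW(T) = {$}.
For T -> P z x: FIRST(P z x) = {d, x, z}, so it goes in M[T, t] for t ∈ {d, x, z}.

T -> S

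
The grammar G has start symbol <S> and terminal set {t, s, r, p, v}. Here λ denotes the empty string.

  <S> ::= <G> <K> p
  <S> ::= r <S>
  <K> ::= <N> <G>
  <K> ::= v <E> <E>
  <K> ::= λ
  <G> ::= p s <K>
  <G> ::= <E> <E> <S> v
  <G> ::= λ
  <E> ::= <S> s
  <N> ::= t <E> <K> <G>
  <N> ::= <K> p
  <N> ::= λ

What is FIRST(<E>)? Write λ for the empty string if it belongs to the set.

FIRST(<S>): from <S>::=<G> <K> p we get {p, r, t, v}; from <S>::=r <S> we get {r}. So FIRST(<S>) = {p, r, t, v}.
FIRST(<E>): from <E>::=<S> s we get {p, r, t, v}. So FIRST(<E>) = {p, r, t, v}.
FIRST(<G>): from <G>::=p s <K> we get {p}; from <G>::=<E> <E> <S> v we get {p, r, t, v}; from <G>::=λ we get {λ}. So FIRST(<G>) = {λ, p, r, t, v}.
FIRST(<K>): from <K>::=<N> <G> we get {λ, p, r, t, v}; from <K>::=v <E> <E> we get {v}; from <K>::=λ we get {λ}. So FIRST(<K>) = {λ, p, r, t, v}.
FIRST(<N>): from <N>::=t <E> <K> <G> we get {t}; from <N>::=<K> p we get {p, r, t, v}; from <N>::=λ we get {λ}. So FIRST(<N>) = {λ, p, r, t, v}.

{p, r, t, v}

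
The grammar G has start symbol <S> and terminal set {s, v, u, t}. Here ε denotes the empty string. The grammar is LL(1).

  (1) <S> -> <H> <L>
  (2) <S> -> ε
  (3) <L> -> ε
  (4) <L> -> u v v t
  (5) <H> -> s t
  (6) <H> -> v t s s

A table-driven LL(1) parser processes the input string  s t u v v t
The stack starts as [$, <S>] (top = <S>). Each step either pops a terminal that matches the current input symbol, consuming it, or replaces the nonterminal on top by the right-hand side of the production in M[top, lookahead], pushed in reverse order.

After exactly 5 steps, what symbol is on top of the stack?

u

     Stack      Input          Action
  1  $ <S>      s t u v v t $  expand <S> -> <H> <L>
  2  $ <L> <H>  s t u v v t $  expand <H> -> s t
  3  $ <L> t s  s t u v v t $  match s
  4  $ <L> t    t u v v t $    match t
  5  $ <L>      u v v t $      expand <L> -> u v v t
Stack after step 5: $ t v v u (top = u).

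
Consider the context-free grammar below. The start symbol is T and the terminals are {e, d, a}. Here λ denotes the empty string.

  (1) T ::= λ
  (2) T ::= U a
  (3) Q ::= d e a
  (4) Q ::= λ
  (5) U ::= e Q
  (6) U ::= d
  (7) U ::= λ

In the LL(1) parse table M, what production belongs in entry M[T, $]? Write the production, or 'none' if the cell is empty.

T ::= λ

FIRST(Q) = {λ, d}
FIRST(U) = {λ, d, e}
FIRST(T) = {λ, a, d, e}  (via U a)
FOLLOW(T) includes $ since T is the start symbol.
FOLLOW(T): T appears on no right-hand side. Thus FOLLOW(T) = {$}.
For T ::= λ: FIRST(λ) = {λ}, so it goes in M[T, t] for t ∈ {}; since λ ∈ FIRST, also for every t ∈ FOLLOW(T) = {$}.
For T ::= U a: FIRST(U a) = {a, d, e}, so it goes in M[T, t] for t ∈ {a, d, e}.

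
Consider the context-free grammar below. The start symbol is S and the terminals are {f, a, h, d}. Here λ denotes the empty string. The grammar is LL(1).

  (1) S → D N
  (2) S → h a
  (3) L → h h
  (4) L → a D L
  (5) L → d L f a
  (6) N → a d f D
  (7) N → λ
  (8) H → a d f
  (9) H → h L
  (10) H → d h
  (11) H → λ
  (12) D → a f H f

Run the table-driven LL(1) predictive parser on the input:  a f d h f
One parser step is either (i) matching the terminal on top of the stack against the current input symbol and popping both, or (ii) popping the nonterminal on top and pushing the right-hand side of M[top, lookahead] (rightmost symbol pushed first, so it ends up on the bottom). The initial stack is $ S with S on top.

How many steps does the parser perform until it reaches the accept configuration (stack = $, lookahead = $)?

     Stack        Input        Action
  1  $ S          a f d h f $  expand S → D N
  2  $ N D        a f d h f $  expand D → a f H f
  3  $ N f H f a  a f d h f $  match a
  4  $ N f H f    f d h f $    match f
  5  $ N f H      d h f $      expand H → d h
  6  $ N f h d    d h f $      match d
  7  $ N f h      h f $        match h
  8  $ N f        f $          match f
  9  $ N          $            expand N → λ
Accept reached after 9 steps.

9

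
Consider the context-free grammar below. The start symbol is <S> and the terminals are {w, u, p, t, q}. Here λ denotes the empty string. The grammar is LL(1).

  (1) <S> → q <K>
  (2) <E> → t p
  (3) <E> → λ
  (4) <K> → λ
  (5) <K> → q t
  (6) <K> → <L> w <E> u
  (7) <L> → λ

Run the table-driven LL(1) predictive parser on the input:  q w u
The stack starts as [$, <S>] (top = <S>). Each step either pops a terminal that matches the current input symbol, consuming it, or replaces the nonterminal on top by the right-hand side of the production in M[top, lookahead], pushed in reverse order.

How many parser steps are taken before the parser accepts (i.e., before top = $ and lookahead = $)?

7

     Stack          Input    Action
  1  $ <S>          q w u $  expand <S> → q <K>
  2  $ <K> q        q w u $  match q
  3  $ <K>          w u $    expand <K> → <L> w <E> u
  4  $ u <E> w <L>  w u $    expand <L> → λ
  5  $ u <E> w      w u $    match w
  6  $ u <E>        u $      expand <E> → λ
  7  $ u            u $      match u
Accept reached after 7 steps.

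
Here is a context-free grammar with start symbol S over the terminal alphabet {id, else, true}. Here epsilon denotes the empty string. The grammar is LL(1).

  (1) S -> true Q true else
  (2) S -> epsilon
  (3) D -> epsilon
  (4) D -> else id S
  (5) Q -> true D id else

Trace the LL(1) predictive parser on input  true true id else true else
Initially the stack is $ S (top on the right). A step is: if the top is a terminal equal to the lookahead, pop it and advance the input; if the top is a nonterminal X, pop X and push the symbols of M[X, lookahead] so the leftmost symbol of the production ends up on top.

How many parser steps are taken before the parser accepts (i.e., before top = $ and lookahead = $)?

9

step 1: stack=$ S  input=true true id else true else $  — expand S -> true Q true else
step 2: stack=$ else true Q true  input=true true id else true else $  — match true
step 3: stack=$ else true Q  input=true id else true else $  — expand Q -> true D id else
step 4: stack=$ else true else id D true  input=true id else true else $  — match true
step 5: stack=$ else true else id D  input=id else true else $  — expand D -> epsilon
step 6: stack=$ else true else id  input=id else true else $  — match id
step 7: stack=$ else true else  input=else true else $  — match else
step 8: stack=$ else true  input=true else $  — match true
step 9: stack=$ else  input=else $  — match else
Accept reached after 9 steps.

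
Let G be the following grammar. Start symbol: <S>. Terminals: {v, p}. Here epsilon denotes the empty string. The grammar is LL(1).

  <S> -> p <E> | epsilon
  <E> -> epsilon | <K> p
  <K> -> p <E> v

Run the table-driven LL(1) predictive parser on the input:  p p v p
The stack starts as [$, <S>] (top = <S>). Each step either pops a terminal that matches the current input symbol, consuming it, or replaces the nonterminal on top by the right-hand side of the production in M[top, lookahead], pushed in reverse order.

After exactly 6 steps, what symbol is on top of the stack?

v

     Stack        Input      Action
  1  $ <S>        p p v p $  expand <S> -> p <E>
  2  $ <E> p      p p v p $  match p
  3  $ <E>        p v p $    expand <E> -> <K> p
  4  $ p <K>      p v p $    expand <K> -> p <E> v
  5  $ p v <E> p  p v p $    match p
  6  $ p v <E>    v p $      expand <E> -> epsilon
Stack after step 6: $ p v (top = v).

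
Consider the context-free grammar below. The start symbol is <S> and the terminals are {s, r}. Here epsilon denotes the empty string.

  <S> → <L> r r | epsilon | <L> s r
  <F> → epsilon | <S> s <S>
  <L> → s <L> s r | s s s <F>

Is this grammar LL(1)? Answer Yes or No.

FIRST(<S>) = {epsilon, s}
FIRST(<F>) = {epsilon, s}
FIRST(<L>) = {s}
FOLLOW(<S>) = {$, r, s}
FOLLOW(<F>) = {r, s}
FOLLOW(<L>) = {r, s}
Cell M[<F>, s] receives both <F> → epsilon and <F> → <S> s <S> — the grammar is not LL(1).

No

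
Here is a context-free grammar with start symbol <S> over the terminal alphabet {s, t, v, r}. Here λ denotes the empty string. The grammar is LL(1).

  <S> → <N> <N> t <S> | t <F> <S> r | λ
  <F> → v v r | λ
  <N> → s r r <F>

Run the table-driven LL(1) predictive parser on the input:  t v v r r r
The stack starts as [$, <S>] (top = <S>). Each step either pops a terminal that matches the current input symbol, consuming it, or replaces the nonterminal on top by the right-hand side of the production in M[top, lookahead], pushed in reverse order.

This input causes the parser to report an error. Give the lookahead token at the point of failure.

step 1: stack=$ <S>  input=t v v r r r $  — expand <S> → t <F> <S> r
step 2: stack=$ r <S> <F> t  input=t v v r r r $  — match t
step 3: stack=$ r <S> <F>  input=v v r r r $  — expand <F> → v v r
step 4: stack=$ r <S> r v v  input=v v r r r $  — match v
step 5: stack=$ r <S> r v  input=v r r r $  — match v
step 6: stack=$ r <S> r  input=r r r $  — match r
step 7: stack=$ r <S>  input=r r $  — expand <S> → λ
step 8: stack=$ r  input=r r $  — match r
step 9: stack=$  input=r $  — error: stack empty but input remains

r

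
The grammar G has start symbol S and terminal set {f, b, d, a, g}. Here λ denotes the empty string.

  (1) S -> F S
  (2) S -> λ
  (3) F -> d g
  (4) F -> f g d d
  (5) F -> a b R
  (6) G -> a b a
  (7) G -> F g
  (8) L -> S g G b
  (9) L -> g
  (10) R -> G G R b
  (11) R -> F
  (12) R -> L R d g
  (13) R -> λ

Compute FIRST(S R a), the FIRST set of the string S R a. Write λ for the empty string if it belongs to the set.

FIRST(F): from F->d g we get {d}; from F->f g d d we get {f}; from F->a b R we get {a}. So FIRST(F) = {a, d, f}.
FIRST(S): from S->F S we get {a, d, f}; from S->λ we get {λ}. So FIRST(S) = {λ, a, d, f}.
FIRST(G): from G->a b a we get {a}; from G->F g we get {a, d, f}. So FIRST(G) = {a, d, f}.
FIRST(L): from L->S g G b we get {a, d, f, g}; from L->g we get {g}. So FIRST(L) = {a, d, f, g}.
FIRST(R): from R->G G R b we get {a, d, f}; from R->F we get {a, d, f}; from R->L R d g we get {a, d, f, g}; from R->λ we get {λ}. So FIRST(R) = {λ, a, d, f, g}.
FIRST(S R a): take FIRST of each symbol in turn, carrying on past any symbol whose FIRST contains λ; result {a, d, f, g}.

{a, d, f, g}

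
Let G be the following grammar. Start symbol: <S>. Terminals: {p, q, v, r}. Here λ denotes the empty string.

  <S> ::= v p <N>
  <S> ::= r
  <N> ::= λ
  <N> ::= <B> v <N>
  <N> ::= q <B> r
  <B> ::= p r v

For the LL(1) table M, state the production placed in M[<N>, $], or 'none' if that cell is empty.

<N> ::= λ

FIRST(<S>) = {r, v}
FIRST(<B>) = {p}
FIRST(<N>) = {λ, p, q}  (via <B> v <N>)
FOLLOW(<S>) includes $ since <S> is the start symbol.
FOLLOW(<S>): <S> appears on no right-hand side. Thus FOLLOW(<S>) = {$}.
FOLLOW(<N>): in <S>::=v p <N>, the suffix after <N> is empty, so FOLLOW(<N>) ⊇ FOLLOW(<S>) = {$}; in <N>::=<B> v <N>, the suffix after <N> is empty (adds nothing new). Thus FOLLOW(<N>) = {$}.
For <N> ::= λ: FIRST(λ) = {λ}, so it goes in M[<N>, t] for t ∈ {}; since λ ∈ FIRST, also for every t ∈ FOLLOW(<N>) = {$}.
For <N> ::= <B> v <N>: FIRST(<B> v <N>) = {p}, so it goes in M[<N>, t] for t ∈ {p}.
For <N> ::= q <B> r: FIRST(q <B> r) = {q}, so it goes in M[<N>, t] for t ∈ {q}.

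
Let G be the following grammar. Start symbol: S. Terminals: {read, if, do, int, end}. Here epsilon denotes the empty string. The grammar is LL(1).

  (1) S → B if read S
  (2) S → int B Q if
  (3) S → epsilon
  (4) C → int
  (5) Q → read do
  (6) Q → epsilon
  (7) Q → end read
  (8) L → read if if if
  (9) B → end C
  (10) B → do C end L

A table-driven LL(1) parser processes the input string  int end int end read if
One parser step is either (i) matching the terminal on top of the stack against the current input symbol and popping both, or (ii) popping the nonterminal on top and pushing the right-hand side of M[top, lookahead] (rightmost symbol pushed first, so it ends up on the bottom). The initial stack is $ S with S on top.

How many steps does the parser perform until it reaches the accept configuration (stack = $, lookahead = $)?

step 1: stack=$ S  input=int end int end read if $  — expand S → int B Q if
step 2: stack=$ if Q B int  input=int end int end read if $  — match int
step 3: stack=$ if Q B  input=end int end read if $  — expand B → end C
step 4: stack=$ if Q C end  input=end int end read if $  — match end
step 5: stack=$ if Q C  input=int end read if $  — expand C → int
step 6: stack=$ if Q int  input=int end read if $  — match int
step 7: stack=$ if Q  input=end read if $  — expand Q → end read
step 8: stack=$ if read end  input=end read if $  — match end
step 9: stack=$ if read  input=read if $  — match read
step 10: stack=$ if  input=if $  — match if
Accept reached after 10 steps.

10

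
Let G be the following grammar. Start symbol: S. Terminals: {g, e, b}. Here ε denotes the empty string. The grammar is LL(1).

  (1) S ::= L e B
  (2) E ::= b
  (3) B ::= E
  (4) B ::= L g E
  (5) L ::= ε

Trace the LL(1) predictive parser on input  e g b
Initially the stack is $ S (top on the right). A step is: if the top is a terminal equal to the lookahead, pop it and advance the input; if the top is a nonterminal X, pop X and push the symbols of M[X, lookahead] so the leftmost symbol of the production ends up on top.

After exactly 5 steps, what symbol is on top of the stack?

     Stack    Input    Action
  1  $ S      e g b $  expand S ::= L e B
  2  $ B e L  e g b $  expand L ::= ε
  3  $ B e    e g b $  match e
  4  $ B      g b $    expand B ::= L g E
  5  $ E g L  g b $    expand L ::= ε
Stack after step 5: $ E g (top = g).

g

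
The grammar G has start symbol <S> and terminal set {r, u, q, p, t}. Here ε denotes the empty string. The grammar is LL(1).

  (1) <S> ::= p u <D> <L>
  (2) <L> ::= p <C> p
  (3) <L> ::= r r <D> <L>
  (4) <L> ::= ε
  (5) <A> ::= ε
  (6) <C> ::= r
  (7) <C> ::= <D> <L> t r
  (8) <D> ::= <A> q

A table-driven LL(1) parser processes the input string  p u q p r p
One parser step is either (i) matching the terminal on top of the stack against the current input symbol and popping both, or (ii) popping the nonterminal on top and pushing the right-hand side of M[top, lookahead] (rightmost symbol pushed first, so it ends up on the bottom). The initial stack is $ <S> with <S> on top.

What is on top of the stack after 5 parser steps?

q

step 1: stack=$ <S>  input=p u q p r p $  — expand <S> ::= p u <D> <L>
step 2: stack=$ <L> <D> u p  input=p u q p r p $  — match p
step 3: stack=$ <L> <D> u  input=u q p r p $  — match u
step 4: stack=$ <L> <D>  input=q p r p $  — expand <D> ::= <A> q
step 5: stack=$ <L> q <A>  input=q p r p $  — expand <A> ::= ε
Stack after step 5: $ <L> q (top = q).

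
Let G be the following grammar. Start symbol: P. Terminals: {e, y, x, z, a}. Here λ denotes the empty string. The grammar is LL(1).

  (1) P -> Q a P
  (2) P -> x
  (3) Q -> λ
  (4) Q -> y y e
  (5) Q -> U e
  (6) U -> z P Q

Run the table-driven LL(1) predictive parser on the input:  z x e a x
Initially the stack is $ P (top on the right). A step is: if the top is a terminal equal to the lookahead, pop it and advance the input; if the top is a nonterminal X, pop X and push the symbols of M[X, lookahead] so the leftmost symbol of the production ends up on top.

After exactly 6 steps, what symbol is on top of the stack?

     Stack          Input        Action
  1  $ P            z x e a x $  expand P -> Q a P
  2  $ P a Q        z x e a x $  expand Q -> U e
  3  $ P a e U      z x e a x $  expand U -> z P Q
  4  $ P a e Q P z  z x e a x $  match z
  5  $ P a e Q P    x e a x $    expand P -> x
  6  $ P a e Q x    x e a x $    match x
Stack after step 6: $ P a e Q (top = Q).

Q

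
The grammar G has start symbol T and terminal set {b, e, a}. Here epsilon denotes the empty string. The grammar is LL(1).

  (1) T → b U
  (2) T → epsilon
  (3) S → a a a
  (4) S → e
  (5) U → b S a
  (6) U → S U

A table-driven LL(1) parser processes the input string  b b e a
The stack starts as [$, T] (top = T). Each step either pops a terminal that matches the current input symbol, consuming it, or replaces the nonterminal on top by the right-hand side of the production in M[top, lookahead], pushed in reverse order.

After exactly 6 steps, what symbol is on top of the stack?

     Stack    Input      Action
  1  $ T      b b e a $  expand T → b U
  2  $ U b    b b e a $  match b
  3  $ U      b e a $    expand U → b S a
  4  $ a S b  b e a $    match b
  5  $ a S    e a $      expand S → e
  6  $ a e    e a $      match e
Stack after step 6: $ a (top = a).

a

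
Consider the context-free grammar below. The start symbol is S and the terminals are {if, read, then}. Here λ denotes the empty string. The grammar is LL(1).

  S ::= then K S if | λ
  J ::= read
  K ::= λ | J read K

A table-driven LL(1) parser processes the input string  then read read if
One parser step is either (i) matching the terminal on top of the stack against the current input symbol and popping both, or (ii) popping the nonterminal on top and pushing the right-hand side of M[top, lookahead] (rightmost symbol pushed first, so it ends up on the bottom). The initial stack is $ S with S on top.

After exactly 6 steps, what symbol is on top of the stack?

K

step 1: stack=$ S  input=then read read if $  — expand S ::= then K S if
step 2: stack=$ if S K then  input=then read read if $  — match then
step 3: stack=$ if S K  input=read read if $  — expand K ::= J read K
step 4: stack=$ if S K read J  input=read read if $  — expand J ::= read
step 5: stack=$ if S K read read  input=read read if $  — match read
step 6: stack=$ if S K read  input=read if $  — match read
Stack after step 6: $ if S K (top = K).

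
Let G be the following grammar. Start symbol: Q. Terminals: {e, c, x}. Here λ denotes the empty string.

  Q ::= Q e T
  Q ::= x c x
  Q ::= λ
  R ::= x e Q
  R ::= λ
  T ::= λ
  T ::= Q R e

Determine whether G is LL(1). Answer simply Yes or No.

No

FIRST(Q) = {λ, e, x}
FIRST(R) = {λ, x}
FIRST(T) = {λ, e, x}
FOLLOW(Q) = {$, e, x}
FOLLOW(R) = {e}
FOLLOW(T) = {$, e, x}
Cell M[Q, e] receives both Q ::= Q e T and Q ::= λ — the grammar is not LL(1).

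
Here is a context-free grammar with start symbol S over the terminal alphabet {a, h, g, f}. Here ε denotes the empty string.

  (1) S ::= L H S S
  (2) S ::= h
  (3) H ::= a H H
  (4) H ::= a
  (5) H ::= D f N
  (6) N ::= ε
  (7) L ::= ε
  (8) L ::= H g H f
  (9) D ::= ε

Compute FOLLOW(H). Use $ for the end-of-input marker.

FIRST(N) = {ε}
FIRST(D) = {ε}
FIRST(H) = {a, f}  (via D f N)
FIRST(L) = {ε, a, f}  (via H g H f)
FIRST(S) = {a, f, h}  (via L H S S)
FOLLOW(S) includes $ since S is the start symbol.
FOLLOW(S): in S::=L H S S (occurrence 1), S is followed by S with FIRST {a, f, h}; in S::=L H S S (occurrence 2), the suffix after S is empty (adds nothing new). Thus FOLLOW(S) = {$, a, f, h}.
FOLLOW(H): in S::=L H S S, H is followed by S S with FIRST {a, f, h}; in H::=a H H (occurrence 1), H is followed by H with FIRST {a, f}; in H::=a H H (occurrence 2), the suffix after H is empty (adds nothing new); in L::=H g H f (occurrence 1), H is followed by g H f with FIRST {g}; in L::=H g H f (occurrence 2), H is followed by f with FIRST {f}. Thus FOLLOW(H) = {a, f, g, h}.
FOLLOW(N): in H::=D f N, the suffix after N is empty, so FOLLOW(N) ⊇ FOLLOW(H) = {a, f, g, h}. Thus FOLLOW(N) = {a, f, g, h}.
FOLLOW(L): in S::=L H S S, L is followed by H S S with FIRST {a, f}. Thus FOLLOW(L) = {a, f}.
FOLLOW(D): in H::=D f N, D is followed by f N with FIRST {f}. Thus FOLLOW(D) = {f}.

{a, f, g, h}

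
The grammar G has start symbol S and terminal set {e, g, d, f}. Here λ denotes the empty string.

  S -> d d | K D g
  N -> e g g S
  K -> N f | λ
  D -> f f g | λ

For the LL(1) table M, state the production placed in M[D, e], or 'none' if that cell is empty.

none

FIRST(N): from N->e g g S we get {e}. So FIRST(N) = {e}.
FIRST(D): from D->f f g we get {f}; from D->λ we get {λ}. So FIRST(D) = {λ, f}.
FIRST(K): from K->N f we get {e}; from K->λ we get {λ}. So FIRST(K) = {λ, e}.
FIRST(S): from S->d d we get {d}; from S->K D g we get {e, f, g}. So FIRST(S) = {d, e, f, g}.
FOLLOW(S) includes $ since S is the start symbol.
FOLLOW(D): in S->K D g, D is followed by g with FIRST {g}. Thus FOLLOW(D) = {g}.
For D -> f f g: FIRST(f f g) = {f}, so it goes in M[D, t] for t ∈ {f}.
For D -> λ: FIRST(λ) = {λ}, so it goes in M[D, t] for t ∈ {}; since λ ∈ FIRST, also for every t ∈ FOLLOW(D) = {g}.
None of these place a production in M[D, e].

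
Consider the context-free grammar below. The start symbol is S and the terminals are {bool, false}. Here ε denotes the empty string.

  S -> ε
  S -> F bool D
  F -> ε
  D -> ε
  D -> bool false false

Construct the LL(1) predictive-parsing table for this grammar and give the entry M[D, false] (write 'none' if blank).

FIRST(F): from F->ε we get {ε}. So FIRST(F) = {ε}.
FIRST(D): from D->ε we get {ε}; from D->bool false false we get {bool}. So FIRST(D) = {ε, bool}.
FIRST(S): from S->ε we get {ε}; from S->F bool D we get {bool}. So FIRST(S) = {ε, bool}.
FOLLOW(S) includes $ since S is the start symbol.
FOLLOW(S): S appears on no right-hand side. Thus FOLLOW(S) = {$}.
FOLLOW(D): in S->F bool D, the suffix after D is empty, so FOLLOW(D) ⊇ FOLLOW(S) = {$}. Thus FOLLOW(D) = {$}.
For D -> ε: FIRST(ε) = {ε}, so it goes in M[D, t] for t ∈ {}; since ε ∈ FIRST, also for every t ∈ FOLLOW(D) = {$}.
For D -> bool false false: FIRST(bool false false) = {bool}, so it goes in M[D, t] for t ∈ {bool}.
None of these place a production in M[D, false].

none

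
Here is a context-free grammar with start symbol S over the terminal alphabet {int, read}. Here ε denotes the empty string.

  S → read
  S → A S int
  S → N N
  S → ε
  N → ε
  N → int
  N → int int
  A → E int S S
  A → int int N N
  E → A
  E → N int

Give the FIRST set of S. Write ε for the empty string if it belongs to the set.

{ε, int, read}

FIRST(N) = {ε, int}
FIRST(S) = {ε, int, read}  (via A S int, N N)
FIRST(A) = {int}  (via E int S S)
FIRST(E) = {int}  (via A, N int)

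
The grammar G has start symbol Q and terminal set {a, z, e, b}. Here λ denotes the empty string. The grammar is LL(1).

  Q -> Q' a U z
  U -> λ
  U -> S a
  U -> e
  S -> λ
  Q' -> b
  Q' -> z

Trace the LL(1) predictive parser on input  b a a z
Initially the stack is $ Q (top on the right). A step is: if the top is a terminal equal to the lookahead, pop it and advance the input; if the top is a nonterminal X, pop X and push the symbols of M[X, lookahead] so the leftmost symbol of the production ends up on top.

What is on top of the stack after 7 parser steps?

     Stack       Input      Action
  1  $ Q         b a a z $  expand Q -> Q' a U z
  2  $ z U a Q'  b a a z $  expand Q' -> b
  3  $ z U a b   b a a z $  match b
  4  $ z U a     a a z $    match a
  5  $ z U       a z $      expand U -> S a
  6  $ z a S     a z $      expand S -> λ
  7  $ z a       a z $      match a
Stack after step 7: $ z (top = z).

z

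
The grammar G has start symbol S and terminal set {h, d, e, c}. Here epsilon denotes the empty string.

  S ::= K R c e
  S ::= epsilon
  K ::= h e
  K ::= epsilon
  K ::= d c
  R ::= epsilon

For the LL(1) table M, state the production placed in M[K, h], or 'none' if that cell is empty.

FIRST(K) = {epsilon, d, h}
FIRST(R) = {epsilon}
FIRST(S) = {epsilon, c, d, h}  (via K R c e)
FOLLOW(S) includes $ since S is the start symbol.
FOLLOW(K): in S::=K R c e, K is followed by R c e with FIRST {c}. Thus FOLLOW(K) = {c}.
For K ::= h e: FIRST(h e) = {h}, so it goes in M[K, t] for t ∈ {h}.
For K ::= epsilon: FIRST(epsilon) = {epsilon}, so it goes in M[K, t] for t ∈ {}; since epsilon ∈ FIRST, also for every t ∈ FOLLOW(K) = {c}.
For K ::= d c: FIRST(d c) = {d}, so it goes in M[K, t] for t ∈ {d}.

K ::= h e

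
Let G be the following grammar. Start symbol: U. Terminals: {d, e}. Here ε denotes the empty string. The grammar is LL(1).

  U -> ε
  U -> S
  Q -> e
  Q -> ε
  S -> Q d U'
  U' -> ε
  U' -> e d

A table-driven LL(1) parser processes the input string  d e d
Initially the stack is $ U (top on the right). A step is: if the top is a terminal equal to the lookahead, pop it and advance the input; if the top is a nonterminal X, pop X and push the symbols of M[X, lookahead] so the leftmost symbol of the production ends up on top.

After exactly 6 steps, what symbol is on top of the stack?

     Stack     Input    Action
  1  $ U       d e d $  expand U -> S
  2  $ S       d e d $  expand S -> Q d U'
  3  $ U' d Q  d e d $  expand Q -> ε
  4  $ U' d    d e d $  match d
  5  $ U'      e d $    expand U' -> e d
  6  $ d e     e d $    match e
Stack after step 6: $ d (top = d).

d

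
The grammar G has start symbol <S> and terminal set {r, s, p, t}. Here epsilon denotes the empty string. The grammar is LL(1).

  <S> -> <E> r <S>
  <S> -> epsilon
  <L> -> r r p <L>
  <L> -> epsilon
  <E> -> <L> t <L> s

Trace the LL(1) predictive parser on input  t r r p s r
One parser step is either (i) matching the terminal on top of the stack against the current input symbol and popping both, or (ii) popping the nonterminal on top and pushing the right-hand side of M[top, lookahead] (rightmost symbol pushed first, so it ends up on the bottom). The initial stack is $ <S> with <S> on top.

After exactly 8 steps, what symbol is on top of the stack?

<L>

step 1: stack=$ <S>  input=t r r p s r $  — expand <S> -> <E> r <S>
step 2: stack=$ <S> r <E>  input=t r r p s r $  — expand <E> -> <L> t <L> s
step 3: stack=$ <S> r s <L> t <L>  input=t r r p s r $  — expand <L> -> epsilon
step 4: stack=$ <S> r s <L> t  input=t r r p s r $  — match t
step 5: stack=$ <S> r s <L>  input=r r p s r $  — expand <L> -> r r p <L>
step 6: stack=$ <S> r s <L> p r r  input=r r p s r $  — match r
step 7: stack=$ <S> r s <L> p r  input=r p s r $  — match r
step 8: stack=$ <S> r s <L> p  input=p s r $  — match p
Stack after step 8: $ <S> r s <L> (top = <L>).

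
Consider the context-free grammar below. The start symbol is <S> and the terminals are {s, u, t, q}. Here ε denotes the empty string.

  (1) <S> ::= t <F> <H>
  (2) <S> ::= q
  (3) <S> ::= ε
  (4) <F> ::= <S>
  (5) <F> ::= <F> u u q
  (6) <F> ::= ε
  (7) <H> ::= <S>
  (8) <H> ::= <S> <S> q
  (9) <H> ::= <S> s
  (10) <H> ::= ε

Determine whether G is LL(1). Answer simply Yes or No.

No

FIRST(<S>) = {ε, q, t}
FIRST(<F>) = {ε, q, t, u}
FIRST(<H>) = {ε, q, s, t}
FOLLOW(<S>) = {$, q, s, t, u}
FOLLOW(<F>) = {$, q, s, t, u}
FOLLOW(<H>) = {$, q, s, t, u}
Cell M[<F>, $] receives both <F> ::= <S> and <F> ::= ε — the grammar is not LL(1).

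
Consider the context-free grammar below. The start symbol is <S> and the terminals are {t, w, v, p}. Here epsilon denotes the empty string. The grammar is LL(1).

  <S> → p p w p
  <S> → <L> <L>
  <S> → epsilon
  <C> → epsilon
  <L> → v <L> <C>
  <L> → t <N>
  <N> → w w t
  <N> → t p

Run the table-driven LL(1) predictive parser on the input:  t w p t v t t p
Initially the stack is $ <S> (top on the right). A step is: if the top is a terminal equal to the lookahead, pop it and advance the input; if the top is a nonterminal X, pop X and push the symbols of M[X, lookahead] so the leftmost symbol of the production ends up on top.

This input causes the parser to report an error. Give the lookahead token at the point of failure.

step 1: stack=$ <S>  input=t w p t v t t p $  — expand <S> → <L> <L>
step 2: stack=$ <L> <L>  input=t w p t v t t p $  — expand <L> → t <N>
step 3: stack=$ <L> <N> t  input=t w p t v t t p $  — match t
step 4: stack=$ <L> <N>  input=w p t v t t p $  — expand <N> → w w t
step 5: stack=$ <L> t w w  input=w p t v t t p $  — match w
step 6: stack=$ <L> t w  input=p t v t t p $  — error: top is terminal w but lookahead is p

p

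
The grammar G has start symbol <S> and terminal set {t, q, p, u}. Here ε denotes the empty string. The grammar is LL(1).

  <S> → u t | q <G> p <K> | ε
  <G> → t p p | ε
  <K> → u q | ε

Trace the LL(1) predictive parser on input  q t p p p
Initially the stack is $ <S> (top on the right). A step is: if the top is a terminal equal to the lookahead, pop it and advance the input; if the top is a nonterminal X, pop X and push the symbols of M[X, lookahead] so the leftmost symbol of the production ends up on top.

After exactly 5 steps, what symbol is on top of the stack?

step 1: stack=$ <S>  input=q t p p p $  — expand <S> → q <G> p <K>
step 2: stack=$ <K> p <G> q  input=q t p p p $  — match q
step 3: stack=$ <K> p <G>  input=t p p p $  — expand <G> → t p p
step 4: stack=$ <K> p p p t  input=t p p p $  — match t
step 5: stack=$ <K> p p p  input=p p p $  — match p
Stack after step 5: $ <K> p p (top = p).

p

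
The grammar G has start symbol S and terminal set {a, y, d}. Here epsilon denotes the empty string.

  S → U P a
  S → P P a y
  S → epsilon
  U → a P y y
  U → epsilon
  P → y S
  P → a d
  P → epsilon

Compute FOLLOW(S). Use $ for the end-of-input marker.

FIRST(U): from U→a P y y we get {a}; from U→epsilon we get {epsilon}. So FIRST(U) = {epsilon, a}.
FIRST(P): from P→y S we get {y}; from P→a d we get {a}; from P→epsilon we get {epsilon}. So FIRST(P) = {epsilon, a, y}.
FIRST(S): from S→U P a we get {a, y}; from S→P P a y we get {a, y}; from S→epsilon we get {epsilon}. So FIRST(S) = {epsilon, a, y}.
FOLLOW(S) includes $ since S is the start symbol.
FOLLOW(U): in S→U P a, U is followed by P a with FIRST {a, y}. Thus FOLLOW(U) = {a, y}.
FOLLOW(P): in S→U P a, P is followed by a with FIRST {a}; in S→P P a y (occurrence 1), P is followed by P a y with FIRST {a, y}; in S→P P a y (occurrence 2), P is followed by a y with FIRST {a}; in U→a P y y, P is followed by y y with FIRST {y}. Thus FOLLOW(P) = {a, y}.
FOLLOW(S): in P→y S, the suffix after S is empty, so FOLLOW(S) ⊇ FOLLOW(P) = {a, y}. Thus FOLLOW(S) = {$, a, y}.

{$, a, y}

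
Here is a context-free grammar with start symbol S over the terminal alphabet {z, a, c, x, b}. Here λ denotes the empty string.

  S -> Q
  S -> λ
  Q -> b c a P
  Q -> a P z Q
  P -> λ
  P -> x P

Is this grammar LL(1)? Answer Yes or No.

FIRST(S) = {λ, a, b}
FIRST(Q) = {a, b}
FIRST(P) = {λ, x}
FOLLOW(S) = {$}
FOLLOW(Q) = {$}
FOLLOW(P) = {$, z}
Each cell of M receives at most one production.

Yes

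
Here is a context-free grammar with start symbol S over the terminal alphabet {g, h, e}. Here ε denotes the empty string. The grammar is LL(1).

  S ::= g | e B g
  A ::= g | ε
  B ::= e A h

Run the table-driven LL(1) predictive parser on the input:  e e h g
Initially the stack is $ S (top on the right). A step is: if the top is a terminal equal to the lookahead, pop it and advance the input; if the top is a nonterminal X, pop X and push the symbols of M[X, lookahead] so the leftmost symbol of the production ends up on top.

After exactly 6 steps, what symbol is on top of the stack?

step 1: stack=$ S  input=e e h g $  — expand S ::= e B g
step 2: stack=$ g B e  input=e e h g $  — match e
step 3: stack=$ g B  input=e h g $  — expand B ::= e A h
step 4: stack=$ g h A e  input=e h g $  — match e
step 5: stack=$ g h A  input=h g $  — expand A ::= ε
step 6: stack=$ g h  input=h g $  — match h
Stack after step 6: $ g (top = g).

g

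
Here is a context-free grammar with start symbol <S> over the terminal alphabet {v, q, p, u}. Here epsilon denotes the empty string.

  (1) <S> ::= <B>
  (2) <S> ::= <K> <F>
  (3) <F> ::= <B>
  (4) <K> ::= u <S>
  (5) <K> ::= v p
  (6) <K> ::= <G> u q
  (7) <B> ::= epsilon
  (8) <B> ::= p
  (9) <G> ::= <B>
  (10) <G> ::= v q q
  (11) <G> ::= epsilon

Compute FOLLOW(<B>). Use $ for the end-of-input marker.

{$, p, u}

FIRST(<B>): from <B>::=epsilon we get {epsilon}; from <B>::=p we get {p}. So FIRST(<B>) = {epsilon, p}.
FIRST(<F>): from <F>::=<B> we get {epsilon, p}. So FIRST(<F>) = {epsilon, p}.
FIRST(<G>): from <G>::=<B> we get {epsilon, p}; from <G>::=v q q we get {v}; from <G>::=epsilon we get {epsilon}. So FIRST(<G>) = {epsilon, p, v}.
FIRST(<K>): from <K>::=u <S> we get {u}; from <K>::=v p we get {v}; from <K>::=<G> u q we get {p, u, v}. So FIRST(<K>) = {p, u, v}.
FIRST(<S>): from <S>::=<B> we get {epsilon, p}; from <S>::=<K> <F> we get {p, u, v}. So FIRST(<S>) = {epsilon, p, u, v}.
FOLLOW(<S>) includes $ since <S> is the start symbol.
FOLLOW(<G>): in <K>::=<G> u q, <G> is followed by u q with FIRST {u}. Thus FOLLOW(<G>) = {u}.
FOLLOW(<S>): in <K>::=u <S>, the suffix after <S> is empty, so FOLLOW(<S>) ⊇ FOLLOW(<K>) = {$, p}. Thus FOLLOW(<S>) = {$, p}.
FOLLOW(<F>): in <S>::=<K> <F>, the suffix after <F> is empty, so FOLLOW(<F>) ⊇ FOLLOW(<S>) = {$, p}. Thus FOLLOW(<F>) = {$, p}.
FOLLOW(<K>): in <S>::=<K> <F>, <K> is followed by <F> with FIRST {epsilon, p}; in <S>::=<K> <F>, the suffix after <K> is nullable, so FOLLOW(<K>) ⊇ FOLLOW(<S>) = {$, p}. Thus FOLLOW(<K>) = {$, p}.
FOLLOW(<B>): in <S>::=<B>, the suffix after <B> is empty, so FOLLOW(<B>) ⊇ FOLLOW(<S>) = {$, p}; in <F>::=<B>, the suffix after <B> is empty, so FOLLOW(<B>) ⊇ FOLLOW(<F>) = {$, p}; in <G>::=<B>, the suffix after <B> is empty, so FOLLOW(<B>) ⊇ FOLLOW(<G>) = {u}. Thus FOLLOW(<B>) = {$, p, u}.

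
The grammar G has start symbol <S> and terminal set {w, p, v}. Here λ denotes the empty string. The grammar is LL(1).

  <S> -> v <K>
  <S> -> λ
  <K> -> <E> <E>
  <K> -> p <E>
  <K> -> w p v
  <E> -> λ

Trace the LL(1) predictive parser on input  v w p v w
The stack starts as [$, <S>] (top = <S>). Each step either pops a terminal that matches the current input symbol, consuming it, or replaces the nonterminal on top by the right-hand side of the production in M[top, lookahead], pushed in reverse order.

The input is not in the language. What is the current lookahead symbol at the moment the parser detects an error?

step 1: stack=$ <S>  input=v w p v w $  — expand <S> -> v <K>
step 2: stack=$ <K> v  input=v w p v w $  — match v
step 3: stack=$ <K>  input=w p v w $  — expand <K> -> w p v
step 4: stack=$ v p w  input=w p v w $  — match w
step 5: stack=$ v p  input=p v w $  — match p
step 6: stack=$ v  input=v w $  — match v
step 7: stack=$  input=w $  — error: stack empty but input remains

w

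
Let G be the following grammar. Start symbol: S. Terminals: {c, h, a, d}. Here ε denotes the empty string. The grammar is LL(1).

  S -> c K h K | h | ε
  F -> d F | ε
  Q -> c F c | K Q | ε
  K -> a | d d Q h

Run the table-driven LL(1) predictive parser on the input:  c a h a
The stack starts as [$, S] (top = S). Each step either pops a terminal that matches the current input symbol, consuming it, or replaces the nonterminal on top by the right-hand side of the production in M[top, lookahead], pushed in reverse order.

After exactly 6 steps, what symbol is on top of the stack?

step 1: stack=$ S  input=c a h a $  — expand S -> c K h K
step 2: stack=$ K h K c  input=c a h a $  — match c
step 3: stack=$ K h K  input=a h a $  — expand K -> a
step 4: stack=$ K h a  input=a h a $  — match a
step 5: stack=$ K h  input=h a $  — match h
step 6: stack=$ K  input=a $  — expand K -> a
Stack after step 6: $ a (top = a).

a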